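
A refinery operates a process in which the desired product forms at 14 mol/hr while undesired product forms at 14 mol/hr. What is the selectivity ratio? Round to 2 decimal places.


S = desired product rate / undesired product rate
S = 14 / 14
S = 1.00


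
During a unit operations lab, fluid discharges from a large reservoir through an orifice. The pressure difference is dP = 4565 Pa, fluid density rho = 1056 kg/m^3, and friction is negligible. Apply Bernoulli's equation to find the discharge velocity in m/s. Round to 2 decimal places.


v = sqrt(2*dP/rho)
v = sqrt(2*4565/1056)
v = sqrt(8.645833)
v = 2.94 m/s


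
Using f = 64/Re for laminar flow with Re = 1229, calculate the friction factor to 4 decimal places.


f = 64 / Re
f = 64 / 1229
f = 0.0521


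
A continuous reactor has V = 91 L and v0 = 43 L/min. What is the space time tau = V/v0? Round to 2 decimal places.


tau = V / v0
tau = 91 / 43
tau = 2.12 min


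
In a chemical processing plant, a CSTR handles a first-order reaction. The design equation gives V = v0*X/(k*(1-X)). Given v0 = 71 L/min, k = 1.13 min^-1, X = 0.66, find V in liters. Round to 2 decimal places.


V = v0 * X / (k * (1 - X))
V = 71 * 0.66 / (1.13 * (1 - 0.66))
V = 46.86 / (1.13 * 0.34)
V = 46.86 / 0.3842
V = 121.97 L


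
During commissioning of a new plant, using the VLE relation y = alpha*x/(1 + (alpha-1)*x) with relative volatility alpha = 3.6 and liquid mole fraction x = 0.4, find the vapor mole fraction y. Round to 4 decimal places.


y = alpha*x / (1 + (alpha-1)*x)
y = 3.6*0.4 / (1 + (3.6-1)*0.4)
y = 1.44 / (1 + 1.04)
y = 1.44 / 2.04
y = 0.7059


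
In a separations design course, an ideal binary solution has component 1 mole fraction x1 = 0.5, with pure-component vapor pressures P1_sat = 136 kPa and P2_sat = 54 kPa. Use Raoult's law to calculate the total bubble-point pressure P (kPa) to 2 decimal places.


P = x1*P1_sat + x2*P2_sat
x2 = 1 - x1 = 1 - 0.5 = 0.5
P = 0.5*136 + 0.5*54
P = 68.0 + 27.0
P = 95.00 kPa


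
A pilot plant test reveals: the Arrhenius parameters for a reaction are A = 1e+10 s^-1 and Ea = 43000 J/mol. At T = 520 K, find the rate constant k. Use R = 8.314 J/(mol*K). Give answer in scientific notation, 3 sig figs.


k = A * exp(-Ea/(R*T))
k = 1e+10 * exp(-43000 / (8.314 * 520))
k = 1e+10 * exp(-9.946152)
k = 4.79e+05


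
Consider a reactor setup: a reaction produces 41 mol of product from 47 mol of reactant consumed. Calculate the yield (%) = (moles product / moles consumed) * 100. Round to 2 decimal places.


Yield = (moles product / moles consumed) * 100%
Yield = (41 / 47) * 100
Yield = 0.8723 * 100
Yield = 87.23%


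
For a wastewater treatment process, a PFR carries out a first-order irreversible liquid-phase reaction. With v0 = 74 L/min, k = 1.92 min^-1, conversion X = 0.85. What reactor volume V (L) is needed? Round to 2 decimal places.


V = (v0/k) * ln(1/(1-X))
V = (74/1.92) * ln(1/(1-0.85))
V = 38.541667 * ln(6.666667)
V = 38.541667 * 1.89712
V = 73.12 L


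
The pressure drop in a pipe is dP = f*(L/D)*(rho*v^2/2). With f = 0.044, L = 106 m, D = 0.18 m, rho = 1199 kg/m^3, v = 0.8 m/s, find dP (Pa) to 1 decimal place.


dP = f * (L/D) * (rho*v^2/2)
dP = 0.044 * (106/0.18) * (1199*0.8^2/2)
L/D = 588.88888889
rho*v^2/2 = 1199*0.64/2 = 383.68
dP = 0.044 * 588.88888889 * 383.68
dP = 9941.6 Pa


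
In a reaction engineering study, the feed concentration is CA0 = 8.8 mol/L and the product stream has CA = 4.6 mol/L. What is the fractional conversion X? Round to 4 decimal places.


X = (CA0 - CA) / CA0
X = (8.8 - 4.6) / 8.8
X = 4.2 / 8.8
X = 0.4773


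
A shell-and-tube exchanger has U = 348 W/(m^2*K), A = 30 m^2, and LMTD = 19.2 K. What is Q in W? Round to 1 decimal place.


Q = U * A * LMTD
Q = 348 * 30 * 19.2
Q = 200448.0 W


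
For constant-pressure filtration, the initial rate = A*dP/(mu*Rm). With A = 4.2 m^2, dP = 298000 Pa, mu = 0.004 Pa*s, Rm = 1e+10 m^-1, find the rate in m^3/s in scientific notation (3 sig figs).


rate = A * dP / (mu * Rm)
rate = 4.2 * 298000 / (0.004 * 1e+10)
rate = 1251600.0 / 4.000e+07
rate = 3.13e-02 m^3/s


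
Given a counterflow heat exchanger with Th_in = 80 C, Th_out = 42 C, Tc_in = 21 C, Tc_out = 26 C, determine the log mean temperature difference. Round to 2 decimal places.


dT1 = Th_in - Tc_out = 80 - 26 = 54
dT2 = Th_out - Tc_in = 42 - 21 = 21
LMTD = (dT1 - dT2) / ln(dT1/dT2)
LMTD = (54 - 21) / ln(54/21)
LMTD = 34.94 K


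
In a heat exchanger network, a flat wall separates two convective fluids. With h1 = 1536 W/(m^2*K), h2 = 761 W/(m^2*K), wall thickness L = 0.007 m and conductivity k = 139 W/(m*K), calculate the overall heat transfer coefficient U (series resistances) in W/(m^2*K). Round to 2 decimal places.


1/U = 1/h1 + L/k + 1/h2
1/U = 1/1536 + 0.007/139 + 1/761
1/U = 0.0006510417 + 5.03597e-05 + 0.0013140604
1/U = 0.0020154618
U = 496.16 W/(m^2*K)


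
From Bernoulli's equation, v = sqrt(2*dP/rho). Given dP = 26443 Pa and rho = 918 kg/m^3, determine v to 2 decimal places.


v = sqrt(2*dP/rho)
v = sqrt(2*26443/918)
v = sqrt(57.610022)
v = 7.59 m/s


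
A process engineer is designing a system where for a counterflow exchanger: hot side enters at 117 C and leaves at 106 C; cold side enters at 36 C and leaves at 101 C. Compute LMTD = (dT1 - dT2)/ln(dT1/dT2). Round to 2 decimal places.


dT1 = Th_in - Tc_out = 117 - 101 = 16
dT2 = Th_out - Tc_in = 106 - 36 = 70
LMTD = (dT1 - dT2) / ln(dT1/dT2)
LMTD = (16 - 70) / ln(16/70)
LMTD = 36.59 K


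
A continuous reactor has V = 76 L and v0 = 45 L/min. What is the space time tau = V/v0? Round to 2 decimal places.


tau = V / v0
tau = 76 / 45
tau = 1.69 min


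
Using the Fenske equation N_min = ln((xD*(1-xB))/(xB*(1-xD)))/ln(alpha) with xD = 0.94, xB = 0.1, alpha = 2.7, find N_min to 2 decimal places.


N_min = ln((xD*(1-xB))/(xB*(1-xD))) / ln(alpha)
Numerator inside ln: 0.846 / 0.006 = 141.0
ln(141.0) = 4.94876
ln(alpha) = ln(2.7) = 0.993252
N_min = 4.94876 / 0.993252 = 4.98


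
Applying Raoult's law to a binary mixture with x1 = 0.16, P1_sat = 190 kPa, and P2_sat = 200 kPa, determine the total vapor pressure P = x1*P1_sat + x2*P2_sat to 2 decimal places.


P = x1*P1_sat + x2*P2_sat
x2 = 1 - x1 = 1 - 0.16 = 0.84
P = 0.16*190 + 0.84*200
P = 30.4 + 168.0
P = 198.40 kPa


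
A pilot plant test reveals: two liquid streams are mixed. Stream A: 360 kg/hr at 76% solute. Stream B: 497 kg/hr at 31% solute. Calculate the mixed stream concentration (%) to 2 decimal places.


Mass balance on solute: F1*x1 + F2*x2 = F3*x3
F3 = F1 + F2 = 360 + 497 = 857 kg/hr
x3 = (F1*x1 + F2*x2)/F3
x3 = (360*0.76 + 497*0.31) / 857
x3 = 49.90%


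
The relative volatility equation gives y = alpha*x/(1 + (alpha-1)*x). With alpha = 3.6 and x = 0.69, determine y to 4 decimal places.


y = alpha*x / (1 + (alpha-1)*x)
y = 3.6*0.69 / (1 + (3.6-1)*0.69)
y = 2.484 / (1 + 1.794)
y = 2.484 / 2.794
y = 0.8890


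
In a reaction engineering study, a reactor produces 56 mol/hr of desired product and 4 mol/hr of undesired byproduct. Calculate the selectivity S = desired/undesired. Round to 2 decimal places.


S = desired product rate / undesired product rate
S = 56 / 4
S = 14.00


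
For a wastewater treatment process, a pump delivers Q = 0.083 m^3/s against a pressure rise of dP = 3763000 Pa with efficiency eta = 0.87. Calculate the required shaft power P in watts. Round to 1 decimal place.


P = Q * dP / eta
P = 0.083 * 3763000 / 0.87
P = 312329.0 / 0.87
P = 358998.9 W


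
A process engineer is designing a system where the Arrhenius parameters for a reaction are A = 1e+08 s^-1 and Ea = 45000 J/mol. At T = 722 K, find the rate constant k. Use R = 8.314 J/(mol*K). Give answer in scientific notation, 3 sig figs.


k = A * exp(-Ea/(R*T))
k = 1e+08 * exp(-45000 / (8.314 * 722))
k = 1e+08 * exp(-7.496617)
k = 5.55e+04


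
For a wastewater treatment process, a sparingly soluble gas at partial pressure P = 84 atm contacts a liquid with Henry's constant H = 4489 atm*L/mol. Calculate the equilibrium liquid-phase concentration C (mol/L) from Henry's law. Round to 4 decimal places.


C = P / H
C = 84 / 4489
C = 0.0187 mol/L


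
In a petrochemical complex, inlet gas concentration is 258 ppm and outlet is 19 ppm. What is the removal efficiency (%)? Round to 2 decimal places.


Efficiency = (G_in - G_out) / G_in * 100%
Efficiency = (258 - 19) / 258 * 100
Efficiency = 239 / 258 * 100
Efficiency = 92.64%


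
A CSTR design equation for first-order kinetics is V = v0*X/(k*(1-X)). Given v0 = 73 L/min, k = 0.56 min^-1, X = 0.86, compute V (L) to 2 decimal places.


V = v0 * X / (k * (1 - X))
V = 73 * 0.86 / (0.56 * (1 - 0.86))
V = 62.78 / (0.56 * 0.14)
V = 62.78 / 0.0784
V = 800.77 L


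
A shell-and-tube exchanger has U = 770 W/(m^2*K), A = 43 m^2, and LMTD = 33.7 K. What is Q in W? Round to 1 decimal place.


Q = U * A * LMTD
Q = 770 * 43 * 33.7
Q = 1115807.0 W


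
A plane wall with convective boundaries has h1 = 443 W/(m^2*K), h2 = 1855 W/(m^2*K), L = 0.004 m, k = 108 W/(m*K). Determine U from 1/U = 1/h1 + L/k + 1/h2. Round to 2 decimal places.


1/U = 1/h1 + L/k + 1/h2
1/U = 1/443 + 0.004/108 + 1/1855
1/U = 0.0022573363 + 3.7037e-05 + 0.0005390836
1/U = 0.0028334569
U = 352.93 W/(m^2*K)


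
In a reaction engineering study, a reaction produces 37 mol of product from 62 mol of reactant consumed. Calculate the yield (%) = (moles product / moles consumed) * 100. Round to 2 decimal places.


Yield = (moles product / moles consumed) * 100%
Yield = (37 / 62) * 100
Yield = 0.5968 * 100
Yield = 59.68%


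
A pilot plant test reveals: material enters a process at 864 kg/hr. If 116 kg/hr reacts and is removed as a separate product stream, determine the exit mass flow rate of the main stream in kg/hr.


Steady-state mass balance on the main outlet: F_out = F_in - F_removed
F_out = 864 - 116
F_out = 748 kg/hr


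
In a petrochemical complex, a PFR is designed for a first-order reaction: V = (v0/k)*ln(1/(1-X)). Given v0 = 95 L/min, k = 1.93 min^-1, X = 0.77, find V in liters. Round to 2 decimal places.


V = (v0/k) * ln(1/(1-X))
V = (95/1.93) * ln(1/(1-0.77))
V = 49.222798 * ln(4.347826)
V = 49.222798 * 1.469676
V = 72.34 L


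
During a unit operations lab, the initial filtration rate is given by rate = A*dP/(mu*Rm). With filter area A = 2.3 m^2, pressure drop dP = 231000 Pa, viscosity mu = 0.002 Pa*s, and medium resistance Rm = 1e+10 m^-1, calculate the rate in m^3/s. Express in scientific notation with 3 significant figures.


rate = A * dP / (mu * Rm)
rate = 2.3 * 231000 / (0.002 * 1e+10)
rate = 531300.0 / 2.000e+07
rate = 2.66e-02 m^3/s


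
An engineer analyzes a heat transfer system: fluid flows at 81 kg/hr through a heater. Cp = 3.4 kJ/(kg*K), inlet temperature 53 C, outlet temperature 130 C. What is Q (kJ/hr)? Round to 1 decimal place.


Q = m_dot * Cp * (T2 - T1)
Q = 81 * 3.4 * (130 - 53)
Q = 81 * 3.4 * 77
Q = 21205.8 kJ/hr


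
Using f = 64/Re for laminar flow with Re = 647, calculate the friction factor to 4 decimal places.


f = 64 / Re
f = 64 / 647
f = 0.0989


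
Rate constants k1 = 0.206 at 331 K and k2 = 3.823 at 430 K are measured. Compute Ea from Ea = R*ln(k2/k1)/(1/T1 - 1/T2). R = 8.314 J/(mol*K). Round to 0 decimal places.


Ea = R * ln(k2/k1) / (1/T1 - 1/T2)
ln(k2/k1) = ln(3.823/0.206) = 2.9209146
1/T1 - 1/T2 = 1/331 - 1/430 = 0.000695566641
Ea = 8.314 * 2.9209146 / 0.000695566641
Ea = 34913 J/mol


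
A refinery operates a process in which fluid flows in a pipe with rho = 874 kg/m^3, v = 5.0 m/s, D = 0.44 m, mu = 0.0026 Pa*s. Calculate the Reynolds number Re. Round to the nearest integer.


Re = rho * v * D / mu
Re = 874 * 5.0 * 0.44 / 0.0026
Re = 1922.8 / 0.0026
Re = 739538


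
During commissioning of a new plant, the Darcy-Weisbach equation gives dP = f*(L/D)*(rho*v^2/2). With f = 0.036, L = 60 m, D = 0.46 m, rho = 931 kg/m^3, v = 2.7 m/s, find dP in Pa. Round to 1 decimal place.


dP = f * (L/D) * (rho*v^2/2)
dP = 0.036 * (60/0.46) * (931*2.7^2/2)
L/D = 130.43478261
rho*v^2/2 = 931*7.29/2 = 3393.495
dP = 0.036 * 130.43478261 * 3393.495
dP = 15934.7 Pa


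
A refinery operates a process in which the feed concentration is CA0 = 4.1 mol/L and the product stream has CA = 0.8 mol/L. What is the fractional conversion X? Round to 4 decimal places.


X = (CA0 - CA) / CA0
X = (4.1 - 0.8) / 4.1
X = 3.3 / 4.1
X = 0.8049


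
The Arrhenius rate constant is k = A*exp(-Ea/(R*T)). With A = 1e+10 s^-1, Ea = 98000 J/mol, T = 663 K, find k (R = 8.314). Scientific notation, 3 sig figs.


k = A * exp(-Ea/(R*T))
k = 1e+10 * exp(-98000 / (8.314 * 663))
k = 1e+10 * exp(-17.778803)
k = 1.90e+02


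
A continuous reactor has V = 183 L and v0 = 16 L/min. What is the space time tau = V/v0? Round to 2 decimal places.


tau = V / v0
tau = 183 / 16
tau = 11.44 min


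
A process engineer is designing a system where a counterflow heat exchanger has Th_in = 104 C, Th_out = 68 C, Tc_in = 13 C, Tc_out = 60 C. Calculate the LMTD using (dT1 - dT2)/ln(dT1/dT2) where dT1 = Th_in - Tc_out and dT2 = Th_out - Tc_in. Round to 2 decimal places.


dT1 = Th_in - Tc_out = 104 - 60 = 44
dT2 = Th_out - Tc_in = 68 - 13 = 55
LMTD = (dT1 - dT2) / ln(dT1/dT2)
LMTD = (44 - 55) / ln(44/55)
LMTD = 49.30 K


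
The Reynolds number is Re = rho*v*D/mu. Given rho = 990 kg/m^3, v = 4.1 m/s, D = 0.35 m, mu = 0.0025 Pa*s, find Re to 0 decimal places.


Re = rho * v * D / mu
Re = 990 * 4.1 * 0.35 / 0.0025
Re = 1420.65 / 0.0025
Re = 568260


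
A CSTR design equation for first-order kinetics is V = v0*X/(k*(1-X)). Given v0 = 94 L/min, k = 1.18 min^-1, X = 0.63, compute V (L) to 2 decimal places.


V = v0 * X / (k * (1 - X))
V = 94 * 0.63 / (1.18 * (1 - 0.63))
V = 59.22 / (1.18 * 0.37)
V = 59.22 / 0.4366
V = 135.64 L


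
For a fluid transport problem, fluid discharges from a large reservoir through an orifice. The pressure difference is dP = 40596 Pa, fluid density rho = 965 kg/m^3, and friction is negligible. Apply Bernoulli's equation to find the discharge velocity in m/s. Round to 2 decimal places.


v = sqrt(2*dP/rho)
v = sqrt(2*40596/965)
v = sqrt(84.136788)
v = 9.17 m/s


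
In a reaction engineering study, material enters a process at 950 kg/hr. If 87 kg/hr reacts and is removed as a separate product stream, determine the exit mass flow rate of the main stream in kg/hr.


Steady-state mass balance on the main outlet: F_out = F_in - F_removed
F_out = 950 - 87
F_out = 863 kg/hr


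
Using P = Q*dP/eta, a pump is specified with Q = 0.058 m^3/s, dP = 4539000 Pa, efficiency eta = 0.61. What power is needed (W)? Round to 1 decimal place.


P = Q * dP / eta
P = 0.058 * 4539000 / 0.61
P = 263262.0 / 0.61
P = 431577.0 W


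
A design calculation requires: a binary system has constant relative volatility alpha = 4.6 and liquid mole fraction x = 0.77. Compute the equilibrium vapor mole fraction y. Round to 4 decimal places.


y = alpha*x / (1 + (alpha-1)*x)
y = 4.6*0.77 / (1 + (4.6-1)*0.77)
y = 3.542 / (1 + 2.772)
y = 3.542 / 3.772
y = 0.9390


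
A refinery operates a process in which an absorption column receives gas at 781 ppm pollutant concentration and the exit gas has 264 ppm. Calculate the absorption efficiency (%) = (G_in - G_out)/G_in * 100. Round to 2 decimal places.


Efficiency = (G_in - G_out) / G_in * 100%
Efficiency = (781 - 264) / 781 * 100
Efficiency = 517 / 781 * 100
Efficiency = 66.20%


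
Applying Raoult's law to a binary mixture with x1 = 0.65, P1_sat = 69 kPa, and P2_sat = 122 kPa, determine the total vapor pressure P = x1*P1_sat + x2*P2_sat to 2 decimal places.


P = x1*P1_sat + x2*P2_sat
x2 = 1 - x1 = 1 - 0.65 = 0.35
P = 0.65*69 + 0.35*122
P = 44.85 + 42.7
P = 87.55 kPa


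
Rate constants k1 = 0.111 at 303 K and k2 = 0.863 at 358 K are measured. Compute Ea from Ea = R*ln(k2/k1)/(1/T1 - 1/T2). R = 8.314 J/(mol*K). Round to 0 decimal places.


Ea = R * ln(k2/k1) / (1/T1 - 1/T2)
ln(k2/k1) = ln(0.863/0.111) = 2.0508845
1/T1 - 1/T2 = 1/303 - 1/358 = 0.000507033944
Ea = 8.314 * 2.0508845 / 0.000507033944
Ea = 33629 J/mol


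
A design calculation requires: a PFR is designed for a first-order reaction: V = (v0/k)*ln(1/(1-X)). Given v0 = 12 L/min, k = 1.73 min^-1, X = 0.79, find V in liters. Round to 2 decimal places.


V = (v0/k) * ln(1/(1-X))
V = (12/1.73) * ln(1/(1-0.79))
V = 6.936416 * ln(4.761905)
V = 6.936416 * 1.560648
V = 10.83 L


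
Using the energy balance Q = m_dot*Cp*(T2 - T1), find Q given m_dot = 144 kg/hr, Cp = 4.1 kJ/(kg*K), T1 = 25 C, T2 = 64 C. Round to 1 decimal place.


Q = m_dot * Cp * (T2 - T1)
Q = 144 * 4.1 * (64 - 25)
Q = 144 * 4.1 * 39
Q = 23025.6 kJ/hr


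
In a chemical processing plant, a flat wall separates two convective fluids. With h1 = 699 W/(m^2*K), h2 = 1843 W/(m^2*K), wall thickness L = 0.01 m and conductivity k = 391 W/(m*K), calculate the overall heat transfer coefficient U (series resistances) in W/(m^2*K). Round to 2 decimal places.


1/U = 1/h1 + L/k + 1/h2
1/U = 1/699 + 0.01/391 + 1/1843
1/U = 0.0014306152 + 2.55754e-05 + 0.0005425936
1/U = 0.0019987842
U = 500.30 W/(m^2*K)


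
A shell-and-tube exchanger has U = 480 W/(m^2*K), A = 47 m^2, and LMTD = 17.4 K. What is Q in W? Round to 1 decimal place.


Q = U * A * LMTD
Q = 480 * 47 * 17.4
Q = 392544.0 W


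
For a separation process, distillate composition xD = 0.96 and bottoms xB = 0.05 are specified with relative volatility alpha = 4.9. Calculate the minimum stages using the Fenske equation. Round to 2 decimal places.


N_min = ln((xD*(1-xB))/(xB*(1-xD))) / ln(alpha)
Numerator inside ln: 0.912 / 0.002 = 456.0
ln(456.0) = 6.122493
ln(alpha) = ln(4.9) = 1.589235
N_min = 6.122493 / 1.589235 = 3.85


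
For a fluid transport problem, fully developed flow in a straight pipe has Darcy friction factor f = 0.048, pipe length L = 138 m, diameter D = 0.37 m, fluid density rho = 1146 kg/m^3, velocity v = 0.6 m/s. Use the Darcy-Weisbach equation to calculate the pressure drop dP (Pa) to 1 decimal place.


dP = f * (L/D) * (rho*v^2/2)
dP = 0.048 * (138/0.37) * (1146*0.6^2/2)
L/D = 372.97297297
rho*v^2/2 = 1146*0.36/2 = 206.28
dP = 0.048 * 372.97297297 * 206.28
dP = 3693.0 Pa


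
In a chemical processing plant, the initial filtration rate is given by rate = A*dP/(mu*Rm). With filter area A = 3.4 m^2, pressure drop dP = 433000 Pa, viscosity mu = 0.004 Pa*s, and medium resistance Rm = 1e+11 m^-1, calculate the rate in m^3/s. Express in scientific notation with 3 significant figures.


rate = A * dP / (mu * Rm)
rate = 3.4 * 433000 / (0.004 * 1e+11)
rate = 1472200.0 / 4.000e+08
rate = 3.68e-03 m^3/s


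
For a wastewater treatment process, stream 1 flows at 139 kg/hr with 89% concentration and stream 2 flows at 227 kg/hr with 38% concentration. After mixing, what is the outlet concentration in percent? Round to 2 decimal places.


Mass balance on solute: F1*x1 + F2*x2 = F3*x3
F3 = F1 + F2 = 139 + 227 = 366 kg/hr
x3 = (F1*x1 + F2*x2)/F3
x3 = (139*0.89 + 227*0.38) / 366
x3 = 57.37%


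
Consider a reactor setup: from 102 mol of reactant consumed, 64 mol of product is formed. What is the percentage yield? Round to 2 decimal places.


Yield = (moles product / moles consumed) * 100%
Yield = (64 / 102) * 100
Yield = 0.6275 * 100
Yield = 62.75%


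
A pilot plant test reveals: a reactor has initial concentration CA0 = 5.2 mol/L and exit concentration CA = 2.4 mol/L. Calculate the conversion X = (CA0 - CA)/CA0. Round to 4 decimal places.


X = (CA0 - CA) / CA0
X = (5.2 - 2.4) / 5.2
X = 2.8 / 5.2
X = 0.5385


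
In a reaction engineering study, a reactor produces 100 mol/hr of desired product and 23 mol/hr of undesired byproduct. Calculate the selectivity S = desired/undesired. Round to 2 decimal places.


S = desired product rate / undesired product rate
S = 100 / 23
S = 4.35


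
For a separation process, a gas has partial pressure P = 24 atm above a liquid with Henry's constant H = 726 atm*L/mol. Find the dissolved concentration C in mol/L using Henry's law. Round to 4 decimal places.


C = P / H
C = 24 / 726
C = 0.0331 mol/L


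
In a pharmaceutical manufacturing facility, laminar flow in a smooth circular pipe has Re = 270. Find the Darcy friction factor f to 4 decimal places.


f = 64 / Re
f = 64 / 270
f = 0.2370


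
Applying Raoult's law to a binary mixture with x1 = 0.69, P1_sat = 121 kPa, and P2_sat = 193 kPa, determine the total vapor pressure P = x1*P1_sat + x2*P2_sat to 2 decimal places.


P = x1*P1_sat + x2*P2_sat
x2 = 1 - x1 = 1 - 0.69 = 0.31
P = 0.69*121 + 0.31*193
P = 83.49 + 59.83
P = 143.32 kPa


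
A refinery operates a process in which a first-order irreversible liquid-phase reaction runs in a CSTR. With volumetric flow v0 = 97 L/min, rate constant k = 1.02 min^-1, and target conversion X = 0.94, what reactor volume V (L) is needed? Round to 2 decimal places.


V = v0 * X / (k * (1 - X))
V = 97 * 0.94 / (1.02 * (1 - 0.94))
V = 91.18 / (1.02 * 0.06)
V = 91.18 / 0.0612
V = 1489.87 L


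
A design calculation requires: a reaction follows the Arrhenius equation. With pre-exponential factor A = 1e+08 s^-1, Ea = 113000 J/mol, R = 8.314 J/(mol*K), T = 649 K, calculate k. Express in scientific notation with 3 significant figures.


k = A * exp(-Ea/(R*T))
k = 1e+08 * exp(-113000 / (8.314 * 649))
k = 1e+08 * exp(-20.942269)
k = 8.03e-02


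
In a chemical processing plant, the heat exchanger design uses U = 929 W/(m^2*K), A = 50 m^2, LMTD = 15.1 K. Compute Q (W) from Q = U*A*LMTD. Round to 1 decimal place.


Q = U * A * LMTD
Q = 929 * 50 * 15.1
Q = 701395.0 W


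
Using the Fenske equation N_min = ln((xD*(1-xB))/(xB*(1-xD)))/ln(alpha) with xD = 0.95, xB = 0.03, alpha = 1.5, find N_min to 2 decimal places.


N_min = ln((xD*(1-xB))/(xB*(1-xD))) / ln(alpha)
Numerator inside ln: 0.9215 / 0.0015 = 614.333333
ln(614.333333) = 6.420538
ln(alpha) = ln(1.5) = 0.405465
N_min = 6.420538 / 0.405465 = 15.83


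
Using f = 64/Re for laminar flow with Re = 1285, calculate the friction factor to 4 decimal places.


f = 64 / Re
f = 64 / 1285
f = 0.0498


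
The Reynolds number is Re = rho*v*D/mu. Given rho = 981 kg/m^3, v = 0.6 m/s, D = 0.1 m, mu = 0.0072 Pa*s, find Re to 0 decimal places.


Re = rho * v * D / mu
Re = 981 * 0.6 * 0.1 / 0.0072
Re = 58.86 / 0.0072
Re = 8175


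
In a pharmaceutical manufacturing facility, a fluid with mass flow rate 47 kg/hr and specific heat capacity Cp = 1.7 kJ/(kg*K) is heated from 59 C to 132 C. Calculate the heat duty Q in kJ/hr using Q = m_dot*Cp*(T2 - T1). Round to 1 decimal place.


Q = m_dot * Cp * (T2 - T1)
Q = 47 * 1.7 * (132 - 59)
Q = 47 * 1.7 * 73
Q = 5832.7 kJ/hr


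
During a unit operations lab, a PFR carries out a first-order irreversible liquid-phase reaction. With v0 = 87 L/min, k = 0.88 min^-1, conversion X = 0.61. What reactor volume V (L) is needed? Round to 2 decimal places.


V = (v0/k) * ln(1/(1-X))
V = (87/0.88) * ln(1/(1-0.61))
V = 98.863636 * ln(2.564103)
V = 98.863636 * 0.941609
V = 93.09 L


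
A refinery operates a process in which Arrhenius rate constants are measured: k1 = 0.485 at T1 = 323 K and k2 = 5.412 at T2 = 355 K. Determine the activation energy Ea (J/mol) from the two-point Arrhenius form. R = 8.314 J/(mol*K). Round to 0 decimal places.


Ea = R * ln(k2/k1) / (1/T1 - 1/T2)
ln(k2/k1) = ln(5.412/0.485) = 2.4122251
1/T1 - 1/T2 = 1/323 - 1/355 = 0.000279073824
Ea = 8.314 * 2.4122251 / 0.000279073824
Ea = 71864 J/mol


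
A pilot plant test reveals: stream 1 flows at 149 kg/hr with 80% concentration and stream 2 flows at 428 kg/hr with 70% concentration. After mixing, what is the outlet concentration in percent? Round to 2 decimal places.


Mass balance on solute: F1*x1 + F2*x2 = F3*x3
F3 = F1 + F2 = 149 + 428 = 577 kg/hr
x3 = (F1*x1 + F2*x2)/F3
x3 = (149*0.8 + 428*0.7) / 577
x3 = 72.58%


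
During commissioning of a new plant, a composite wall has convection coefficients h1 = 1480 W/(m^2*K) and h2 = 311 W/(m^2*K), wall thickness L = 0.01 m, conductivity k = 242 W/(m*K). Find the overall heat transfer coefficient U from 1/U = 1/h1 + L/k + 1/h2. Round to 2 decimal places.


1/U = 1/h1 + L/k + 1/h2
1/U = 1/1480 + 0.01/242 + 1/311
1/U = 0.0006756757 + 4.13223e-05 + 0.0032154341
1/U = 0.0039324321
U = 254.30 W/(m^2*K)


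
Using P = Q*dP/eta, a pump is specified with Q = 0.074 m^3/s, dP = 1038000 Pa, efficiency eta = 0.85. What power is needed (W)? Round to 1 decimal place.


P = Q * dP / eta
P = 0.074 * 1038000 / 0.85
P = 76812.0 / 0.85
P = 90367.1 W


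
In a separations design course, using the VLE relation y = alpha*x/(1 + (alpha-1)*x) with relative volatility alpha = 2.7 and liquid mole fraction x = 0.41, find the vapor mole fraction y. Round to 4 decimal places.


y = alpha*x / (1 + (alpha-1)*x)
y = 2.7*0.41 / (1 + (2.7-1)*0.41)
y = 1.107 / (1 + 0.697)
y = 1.107 / 1.697
y = 0.6523


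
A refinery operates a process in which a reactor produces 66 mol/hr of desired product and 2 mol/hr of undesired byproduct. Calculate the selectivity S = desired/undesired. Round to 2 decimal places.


S = desired product rate / undesired product rate
S = 66 / 2
S = 33.00


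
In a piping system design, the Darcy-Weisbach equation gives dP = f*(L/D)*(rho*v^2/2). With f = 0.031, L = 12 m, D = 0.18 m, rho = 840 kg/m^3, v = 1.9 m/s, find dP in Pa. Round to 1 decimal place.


dP = f * (L/D) * (rho*v^2/2)
dP = 0.031 * (12/0.18) * (840*1.9^2/2)
L/D = 66.66666667
rho*v^2/2 = 840*3.61/2 = 1516.2
dP = 0.031 * 66.66666667 * 1516.2
dP = 3133.5 Pa


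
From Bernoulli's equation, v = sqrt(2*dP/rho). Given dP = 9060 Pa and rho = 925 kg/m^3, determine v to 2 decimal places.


v = sqrt(2*dP/rho)
v = sqrt(2*9060/925)
v = sqrt(19.589189)
v = 4.43 m/s


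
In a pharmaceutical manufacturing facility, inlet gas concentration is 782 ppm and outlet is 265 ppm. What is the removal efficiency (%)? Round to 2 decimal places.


Efficiency = (G_in - G_out) / G_in * 100%
Efficiency = (782 - 265) / 782 * 100
Efficiency = 517 / 782 * 100
Efficiency = 66.11%


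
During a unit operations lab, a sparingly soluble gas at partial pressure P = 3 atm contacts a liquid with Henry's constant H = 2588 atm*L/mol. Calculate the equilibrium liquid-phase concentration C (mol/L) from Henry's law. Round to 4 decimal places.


C = P / H
C = 3 / 2588
C = 0.0012 mol/L


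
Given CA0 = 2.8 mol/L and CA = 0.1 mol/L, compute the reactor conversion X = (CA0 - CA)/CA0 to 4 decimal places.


X = (CA0 - CA) / CA0
X = (2.8 - 0.1) / 2.8
X = 2.7 / 2.8
X = 0.9643


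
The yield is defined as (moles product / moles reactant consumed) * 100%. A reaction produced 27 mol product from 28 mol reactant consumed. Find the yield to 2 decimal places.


Yield = (moles product / moles consumed) * 100%
Yield = (27 / 28) * 100
Yield = 0.9643 * 100
Yield = 96.43%


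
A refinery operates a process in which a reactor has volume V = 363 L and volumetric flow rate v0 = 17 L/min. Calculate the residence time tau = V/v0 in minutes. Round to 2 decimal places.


tau = V / v0
tau = 363 / 17
tau = 21.35 min


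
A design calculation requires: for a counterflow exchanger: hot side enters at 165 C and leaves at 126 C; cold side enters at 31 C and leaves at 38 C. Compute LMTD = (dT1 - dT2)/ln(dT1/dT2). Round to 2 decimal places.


dT1 = Th_in - Tc_out = 165 - 38 = 127
dT2 = Th_out - Tc_in = 126 - 31 = 95
LMTD = (dT1 - dT2) / ln(dT1/dT2)
LMTD = (127 - 95) / ln(127/95)
LMTD = 110.23 K


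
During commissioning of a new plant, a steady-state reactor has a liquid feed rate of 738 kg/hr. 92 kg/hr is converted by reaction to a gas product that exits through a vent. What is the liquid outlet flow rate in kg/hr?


Steady-state mass balance on the main outlet: F_out = F_in - F_removed
F_out = 738 - 92
F_out = 646 kg/hr


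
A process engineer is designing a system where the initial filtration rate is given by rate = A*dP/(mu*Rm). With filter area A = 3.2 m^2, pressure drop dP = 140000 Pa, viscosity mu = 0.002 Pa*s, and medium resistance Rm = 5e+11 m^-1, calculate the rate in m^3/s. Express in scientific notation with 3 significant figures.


rate = A * dP / (mu * Rm)
rate = 3.2 * 140000 / (0.002 * 5e+11)
rate = 448000.0 / 1.000e+09
rate = 4.48e-04 m^3/s


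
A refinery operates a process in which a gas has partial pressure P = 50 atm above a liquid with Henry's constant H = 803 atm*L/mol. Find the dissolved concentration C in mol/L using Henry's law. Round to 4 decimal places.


C = P / H
C = 50 / 803
C = 0.0623 mol/L


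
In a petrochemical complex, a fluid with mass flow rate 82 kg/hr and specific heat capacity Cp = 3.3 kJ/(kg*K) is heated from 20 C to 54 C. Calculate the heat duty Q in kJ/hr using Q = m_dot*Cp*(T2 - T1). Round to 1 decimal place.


Q = m_dot * Cp * (T2 - T1)
Q = 82 * 3.3 * (54 - 20)
Q = 82 * 3.3 * 34
Q = 9200.4 kJ/hr


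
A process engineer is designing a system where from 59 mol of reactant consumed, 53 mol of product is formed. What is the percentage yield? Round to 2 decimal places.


Yield = (moles product / moles consumed) * 100%
Yield = (53 / 59) * 100
Yield = 0.8983 * 100
Yield = 89.83%


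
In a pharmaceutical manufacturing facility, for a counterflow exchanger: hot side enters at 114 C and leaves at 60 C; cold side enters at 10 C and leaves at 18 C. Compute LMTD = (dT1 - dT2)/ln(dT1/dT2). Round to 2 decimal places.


dT1 = Th_in - Tc_out = 114 - 18 = 96
dT2 = Th_out - Tc_in = 60 - 10 = 50
LMTD = (dT1 - dT2) / ln(dT1/dT2)
LMTD = (96 - 50) / ln(96/50)
LMTD = 70.52 K


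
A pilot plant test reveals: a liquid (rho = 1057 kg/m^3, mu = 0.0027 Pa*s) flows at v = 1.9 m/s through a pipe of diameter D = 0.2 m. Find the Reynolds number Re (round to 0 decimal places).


Re = rho * v * D / mu
Re = 1057 * 1.9 * 0.2 / 0.0027
Re = 401.66 / 0.0027
Re = 148763


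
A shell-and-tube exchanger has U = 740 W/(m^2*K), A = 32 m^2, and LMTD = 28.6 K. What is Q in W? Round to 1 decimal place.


Q = U * A * LMTD
Q = 740 * 32 * 28.6
Q = 677248.0 W


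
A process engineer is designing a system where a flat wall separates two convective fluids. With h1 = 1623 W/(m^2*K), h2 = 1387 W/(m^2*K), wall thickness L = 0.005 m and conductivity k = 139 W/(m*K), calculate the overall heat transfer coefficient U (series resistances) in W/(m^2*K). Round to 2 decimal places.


1/U = 1/h1 + L/k + 1/h2
1/U = 1/1623 + 0.005/139 + 1/1387
1/U = 0.0006161429 + 3.59712e-05 + 0.0007209805
1/U = 0.0013730946
U = 728.28 W/(m^2*K)


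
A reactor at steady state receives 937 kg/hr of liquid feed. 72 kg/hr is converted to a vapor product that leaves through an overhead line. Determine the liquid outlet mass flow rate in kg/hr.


Steady-state mass balance on the main outlet: F_out = F_in - F_removed
F_out = 937 - 72
F_out = 865 kg/hr


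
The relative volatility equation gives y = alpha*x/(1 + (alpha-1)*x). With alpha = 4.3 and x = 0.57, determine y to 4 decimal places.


y = alpha*x / (1 + (alpha-1)*x)
y = 4.3*0.57 / (1 + (4.3-1)*0.57)
y = 2.451 / (1 + 1.881)
y = 2.451 / 2.881
y = 0.8507


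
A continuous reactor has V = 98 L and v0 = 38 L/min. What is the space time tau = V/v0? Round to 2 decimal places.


tau = V / v0
tau = 98 / 38
tau = 2.58 min


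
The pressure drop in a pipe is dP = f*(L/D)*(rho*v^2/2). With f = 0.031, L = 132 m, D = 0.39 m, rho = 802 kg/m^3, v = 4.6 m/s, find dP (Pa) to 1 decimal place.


dP = f * (L/D) * (rho*v^2/2)
dP = 0.031 * (132/0.39) * (802*4.6^2/2)
L/D = 338.46153846
rho*v^2/2 = 802*21.16/2 = 8485.16
dP = 0.031 * 338.46153846 * 8485.16
dP = 89028.9 Pa


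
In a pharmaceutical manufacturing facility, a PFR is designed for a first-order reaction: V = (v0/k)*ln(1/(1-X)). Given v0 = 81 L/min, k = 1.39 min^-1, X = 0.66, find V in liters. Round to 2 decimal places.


V = (v0/k) * ln(1/(1-X))
V = (81/1.39) * ln(1/(1-0.66))
V = 58.273381 * ln(2.941176)
V = 58.273381 * 1.07881
V = 62.87 L


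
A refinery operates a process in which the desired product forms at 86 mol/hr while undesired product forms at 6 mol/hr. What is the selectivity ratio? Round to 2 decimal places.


S = desired product rate / undesired product rate
S = 86 / 6
S = 14.33


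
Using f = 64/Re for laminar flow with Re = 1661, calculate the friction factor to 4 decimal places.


f = 64 / Re
f = 64 / 1661
f = 0.0385


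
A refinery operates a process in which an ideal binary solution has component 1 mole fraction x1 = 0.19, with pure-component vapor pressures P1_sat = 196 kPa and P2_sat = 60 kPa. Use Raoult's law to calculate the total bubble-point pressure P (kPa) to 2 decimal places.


P = x1*P1_sat + x2*P2_sat
x2 = 1 - x1 = 1 - 0.19 = 0.81
P = 0.19*196 + 0.81*60
P = 37.24 + 48.6
P = 85.84 kPa


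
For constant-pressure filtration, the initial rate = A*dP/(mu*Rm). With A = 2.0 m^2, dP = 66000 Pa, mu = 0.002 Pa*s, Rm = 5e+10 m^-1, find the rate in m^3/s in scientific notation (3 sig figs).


rate = A * dP / (mu * Rm)
rate = 2.0 * 66000 / (0.002 * 5e+10)
rate = 132000.0 / 1.000e+08
rate = 1.32e-03 m^3/s


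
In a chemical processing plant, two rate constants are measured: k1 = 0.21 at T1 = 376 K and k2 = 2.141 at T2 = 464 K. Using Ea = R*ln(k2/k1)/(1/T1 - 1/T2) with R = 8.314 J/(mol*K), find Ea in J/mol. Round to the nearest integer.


Ea = R * ln(k2/k1) / (1/T1 - 1/T2)
ln(k2/k1) = ln(2.141/0.21) = 2.3219208
1/T1 - 1/T2 = 1/376 - 1/464 = 0.000504402054
Ea = 8.314 * 2.3219208 / 0.000504402054
Ea = 38272 J/mol


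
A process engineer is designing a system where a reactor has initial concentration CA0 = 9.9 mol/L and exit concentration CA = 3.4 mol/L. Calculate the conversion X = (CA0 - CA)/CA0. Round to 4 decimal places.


X = (CA0 - CA) / CA0
X = (9.9 - 3.4) / 9.9
X = 6.5 / 9.9
X = 0.6566


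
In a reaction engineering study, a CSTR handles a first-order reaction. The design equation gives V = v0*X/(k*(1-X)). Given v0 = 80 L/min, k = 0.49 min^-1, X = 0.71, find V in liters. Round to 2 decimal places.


V = v0 * X / (k * (1 - X))
V = 80 * 0.71 / (0.49 * (1 - 0.71))
V = 56.8 / (0.49 * 0.29)
V = 56.8 / 0.1421
V = 399.72 L


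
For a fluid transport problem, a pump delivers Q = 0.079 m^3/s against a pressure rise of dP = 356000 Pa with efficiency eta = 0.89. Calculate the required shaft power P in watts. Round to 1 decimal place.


P = Q * dP / eta
P = 0.079 * 356000 / 0.89
P = 28124.0 / 0.89
P = 31600.0 W


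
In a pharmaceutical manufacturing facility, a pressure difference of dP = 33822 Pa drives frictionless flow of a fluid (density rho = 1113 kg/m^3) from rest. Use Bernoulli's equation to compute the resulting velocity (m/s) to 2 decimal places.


v = sqrt(2*dP/rho)
v = sqrt(2*33822/1113)
v = sqrt(60.77628)
v = 7.80 m/s


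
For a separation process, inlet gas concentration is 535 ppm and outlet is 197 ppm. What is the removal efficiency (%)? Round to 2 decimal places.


Efficiency = (G_in - G_out) / G_in * 100%
Efficiency = (535 - 197) / 535 * 100
Efficiency = 338 / 535 * 100
Efficiency = 63.18%


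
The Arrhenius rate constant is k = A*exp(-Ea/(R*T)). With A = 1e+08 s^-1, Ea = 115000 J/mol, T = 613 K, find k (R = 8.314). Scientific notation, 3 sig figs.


k = A * exp(-Ea/(R*T))
k = 1e+08 * exp(-115000 / (8.314 * 613))
k = 1e+08 * exp(-22.564585)
k = 1.59e-02


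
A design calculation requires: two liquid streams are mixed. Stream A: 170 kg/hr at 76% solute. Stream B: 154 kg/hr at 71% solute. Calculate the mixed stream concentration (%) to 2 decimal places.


Mass balance on solute: F1*x1 + F2*x2 = F3*x3
F3 = F1 + F2 = 170 + 154 = 324 kg/hr
x3 = (F1*x1 + F2*x2)/F3
x3 = (170*0.76 + 154*0.71) / 324
x3 = 73.62%


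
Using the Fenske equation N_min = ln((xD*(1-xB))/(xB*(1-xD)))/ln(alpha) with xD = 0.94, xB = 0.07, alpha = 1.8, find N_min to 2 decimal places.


N_min = ln((xD*(1-xB))/(xB*(1-xD))) / ln(alpha)
Numerator inside ln: 0.8742 / 0.0042 = 208.142857
ln(208.142857) = 5.338225
ln(alpha) = ln(1.8) = 0.587787
N_min = 5.338225 / 0.587787 = 9.08


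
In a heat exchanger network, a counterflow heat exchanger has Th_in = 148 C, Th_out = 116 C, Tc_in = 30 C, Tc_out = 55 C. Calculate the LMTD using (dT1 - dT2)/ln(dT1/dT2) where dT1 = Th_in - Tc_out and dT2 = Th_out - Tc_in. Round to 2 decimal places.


dT1 = Th_in - Tc_out = 148 - 55 = 93
dT2 = Th_out - Tc_in = 116 - 30 = 86
LMTD = (dT1 - dT2) / ln(dT1/dT2)
LMTD = (93 - 86) / ln(93/86)
LMTD = 89.45 K


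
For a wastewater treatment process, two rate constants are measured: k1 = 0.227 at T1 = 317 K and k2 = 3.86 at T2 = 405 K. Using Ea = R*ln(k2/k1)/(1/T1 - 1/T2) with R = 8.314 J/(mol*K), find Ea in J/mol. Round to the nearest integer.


Ea = R * ln(k2/k1) / (1/T1 - 1/T2)
ln(k2/k1) = ln(3.86/0.227) = 2.8334724
1/T1 - 1/T2 = 1/317 - 1/405 = 0.00068543833
Ea = 8.314 * 2.8334724 / 0.00068543833
Ea = 34369 J/mol


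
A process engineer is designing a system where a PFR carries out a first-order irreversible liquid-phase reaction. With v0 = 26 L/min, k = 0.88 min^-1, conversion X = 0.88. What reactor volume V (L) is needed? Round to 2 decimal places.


V = (v0/k) * ln(1/(1-X))
V = (26/0.88) * ln(1/(1-0.88))
V = 29.545455 * ln(8.333333)
V = 29.545455 * 2.120263
V = 62.64 L


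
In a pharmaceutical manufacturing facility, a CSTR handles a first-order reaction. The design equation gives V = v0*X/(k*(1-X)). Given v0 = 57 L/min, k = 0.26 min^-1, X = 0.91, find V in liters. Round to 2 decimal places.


V = v0 * X / (k * (1 - X))
V = 57 * 0.91 / (0.26 * (1 - 0.91))
V = 51.87 / (0.26 * 0.09)
V = 51.87 / 0.0234
V = 2216.67 L


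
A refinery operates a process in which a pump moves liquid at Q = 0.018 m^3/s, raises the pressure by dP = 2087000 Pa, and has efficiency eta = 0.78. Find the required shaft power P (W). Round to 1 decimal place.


P = Q * dP / eta
P = 0.018 * 2087000 / 0.78
P = 37566.0 / 0.78
P = 48161.5 W


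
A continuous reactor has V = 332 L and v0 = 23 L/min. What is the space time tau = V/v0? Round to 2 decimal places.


tau = V / v0
tau = 332 / 23
tau = 14.43 min


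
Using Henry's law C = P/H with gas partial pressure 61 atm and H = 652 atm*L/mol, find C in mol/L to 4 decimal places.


C = P / H
C = 61 / 652
C = 0.0936 mol/L


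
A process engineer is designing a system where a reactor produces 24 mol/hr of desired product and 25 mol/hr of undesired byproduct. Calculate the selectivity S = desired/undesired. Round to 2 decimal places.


S = desired product rate / undesired product rate
S = 24 / 25
S = 0.96


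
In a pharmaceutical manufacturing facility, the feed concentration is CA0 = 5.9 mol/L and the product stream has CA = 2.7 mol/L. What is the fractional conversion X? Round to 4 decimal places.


X = (CA0 - CA) / CA0
X = (5.9 - 2.7) / 5.9
X = 3.2 / 5.9
X = 0.5424


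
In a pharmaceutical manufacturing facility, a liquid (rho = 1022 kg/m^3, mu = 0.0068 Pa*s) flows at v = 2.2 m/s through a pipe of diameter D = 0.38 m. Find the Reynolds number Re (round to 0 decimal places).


Re = rho * v * D / mu
Re = 1022 * 2.2 * 0.38 / 0.0068
Re = 854.392 / 0.0068
Re = 125646


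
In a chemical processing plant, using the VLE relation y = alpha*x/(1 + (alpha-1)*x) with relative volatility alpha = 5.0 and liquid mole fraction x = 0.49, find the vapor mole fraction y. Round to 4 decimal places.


y = alpha*x / (1 + (alpha-1)*x)
y = 5.0*0.49 / (1 + (5.0-1)*0.49)
y = 2.45 / (1 + 1.96)
y = 2.45 / 2.96
y = 0.8277


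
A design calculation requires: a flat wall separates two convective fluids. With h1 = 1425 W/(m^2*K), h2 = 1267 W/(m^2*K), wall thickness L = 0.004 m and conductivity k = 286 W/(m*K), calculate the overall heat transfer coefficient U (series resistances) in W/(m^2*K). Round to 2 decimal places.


1/U = 1/h1 + L/k + 1/h2
1/U = 1/1425 + 0.004/286 + 1/1267
1/U = 0.0007017544 + 1.3986e-05 + 0.000789266
1/U = 0.0015050064
U = 664.45 W/(m^2*K)


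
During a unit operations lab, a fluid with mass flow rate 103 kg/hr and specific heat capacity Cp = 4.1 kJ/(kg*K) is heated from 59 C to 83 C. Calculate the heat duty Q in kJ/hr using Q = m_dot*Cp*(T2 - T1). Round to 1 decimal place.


Q = m_dot * Cp * (T2 - T1)
Q = 103 * 4.1 * (83 - 59)
Q = 103 * 4.1 * 24
Q = 10135.2 kJ/hr
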